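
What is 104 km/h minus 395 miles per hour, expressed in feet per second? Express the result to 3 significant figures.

104 km/h = 94.7798 ft/s and 395 mph = 579.333 ft/s.
94.7798 − 579.333 ≈ -485 ft/s.

-485 feet per second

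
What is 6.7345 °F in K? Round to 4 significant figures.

K = (°F + 459.67) × 5/9.
Applying the formula gives 259.1 K.

259.1 K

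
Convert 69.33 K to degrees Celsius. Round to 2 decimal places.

-203.82 degrees Celsius

K = °C + 273.15.
Applying the formula gives -203.82 °C.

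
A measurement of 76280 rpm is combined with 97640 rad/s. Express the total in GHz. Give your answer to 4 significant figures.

1.681 × 10^-5 gigahertz

76280 rpm = 1.27133 × 10^-6 GHz and 97640 rad/s = 1.55399 × 10^-5 GHz.
1.27133 × 10^-6 + 1.55399 × 10^-5 ≈ 1.681 × 10^-5 GHz.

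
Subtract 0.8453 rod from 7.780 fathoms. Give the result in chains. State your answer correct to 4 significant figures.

7.780 fathom = 0.707273 chain and 0.8453 rod = 0.211325 chain.
0.707273 − 0.211325 ≈ 0.4959 chain.

0.4959 chain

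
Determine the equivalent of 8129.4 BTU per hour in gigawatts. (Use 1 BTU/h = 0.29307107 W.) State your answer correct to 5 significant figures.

2.3825 × 10^-6 GW

1 BTU/h = 2.93071 × 10^-10 GW.
So 8129.4 × 2.93071 × 10^-10 ≈ 2.3825 × 10^-6 GW.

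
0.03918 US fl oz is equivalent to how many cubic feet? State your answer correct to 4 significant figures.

4.092e-5 ft³

1 US fl oz = 0.00104438 ft³.
So 0.03918 × 0.00104438 ≈ 4.092e-5 ft³.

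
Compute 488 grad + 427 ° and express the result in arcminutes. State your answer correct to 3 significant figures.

52000 arcmin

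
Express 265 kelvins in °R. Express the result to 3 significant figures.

477 degrees Rankine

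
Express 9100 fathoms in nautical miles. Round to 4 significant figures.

8.986 nmi

1 fathom = 0.000987473 nmi.
Thus 9100 × 0.000987473 ≈ 8.986 nmi.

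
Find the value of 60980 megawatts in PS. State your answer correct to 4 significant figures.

8.291e+7 PS

1 MW = 1359.62 metric horsepower.
60980 × 1359.62 ≈ 8.291e+7 PS.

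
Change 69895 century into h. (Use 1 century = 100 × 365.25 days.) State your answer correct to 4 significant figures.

6.127 × 10^10 hours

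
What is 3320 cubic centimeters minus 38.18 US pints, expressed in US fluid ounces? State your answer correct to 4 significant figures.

-498.6 US fl oz

3320 cm³ = 112.263 US fl oz and 38.18 US pt = 610.880 US fl oz.
112.263 − 610.880 ≈ -498.6 US fl oz.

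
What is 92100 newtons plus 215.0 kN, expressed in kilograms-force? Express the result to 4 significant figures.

31320 kilograms-force

92100 N = 9391.59 kgf and 215.0 kN = 21923.9 kgf.
9391.59 + 21923.9 ≈ 31320 kgf.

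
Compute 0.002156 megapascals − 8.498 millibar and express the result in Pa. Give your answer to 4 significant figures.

0.002156 MPa = 2156.00 Pa and 8.498 mbar = 849.800 Pa.
2156.00 − 849.800 ≈ 1306 Pa.

1306 Pa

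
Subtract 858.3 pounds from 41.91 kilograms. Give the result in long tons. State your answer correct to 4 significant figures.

-0.3419 long ton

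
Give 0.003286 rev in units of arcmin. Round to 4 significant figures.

70.98 arcminutes

1 revolution = 21600.0 arcminutes.
0.003286 × 21600.0 ≈ 70.98 arcmin.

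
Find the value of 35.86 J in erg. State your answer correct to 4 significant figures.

3.586e+8 erg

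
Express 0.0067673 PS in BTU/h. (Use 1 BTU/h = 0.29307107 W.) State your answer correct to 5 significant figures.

1 metric horsepower = 2509.63 BTU per hour.
Thus 0.0067673 × 2509.63 ≈ 16.983 BTU/h.

16.983 BTU/h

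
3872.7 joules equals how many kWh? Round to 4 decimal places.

1 joule = 2.77778e-7 kWh.
So 3872.7 × 2.77778e-7 ≈ 0.0011 kWh.

0.0011 kilowatt-hours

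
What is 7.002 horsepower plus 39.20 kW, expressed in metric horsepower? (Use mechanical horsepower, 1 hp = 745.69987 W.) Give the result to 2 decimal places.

7.002 hp = 7.09912 PS and 39.20 kW = 53.2972 PS.
7.09912 + 53.2972 ≈ 60.40 PS.

60.40 PS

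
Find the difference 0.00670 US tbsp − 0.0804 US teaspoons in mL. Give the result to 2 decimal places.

0.00670 US tbsp = 0.0990713 mL and 0.0804 US tsp = 0.396285 mL.
0.0990713 − 0.396285 ≈ -0.30 mL.

-0.30 mL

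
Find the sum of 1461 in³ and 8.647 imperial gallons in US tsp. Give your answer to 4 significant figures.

12830 US tsp

1461 in³ = 4857.35 US tsp and 8.647 imp gal = 7975.38 US tsp.
4857.35 + 7975.38 ≈ 12830 US tsp.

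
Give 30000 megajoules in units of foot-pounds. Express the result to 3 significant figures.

2.21e+10 foot-pounds

1 megajoule = 737562 foot-pounds.
Thus 30000 × 737562 ≈ 2.21e+10 ft·lbf.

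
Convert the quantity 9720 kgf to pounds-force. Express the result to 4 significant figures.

21430 pounds-force

1 kgf = 2.20462 lbf.
Then 9720 × 2.20462 ≈ 21430 lbf.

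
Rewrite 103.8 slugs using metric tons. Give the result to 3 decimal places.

1.515 t

1 slug = 0.0145939 metric tons.
Then 103.8 × 0.0145939 ≈ 1.515 t.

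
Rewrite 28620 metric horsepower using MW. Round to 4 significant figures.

21.05 MW

1 metric horsepower = 0.000735499 megawatts.
28620 × 0.000735499 ≈ 21.05 MW.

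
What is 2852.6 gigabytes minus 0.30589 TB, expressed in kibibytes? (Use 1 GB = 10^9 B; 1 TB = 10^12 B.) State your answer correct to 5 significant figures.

2.4870e+9 KiB

2852.6 GB = 2.78574e+9 KiB and 0.30589 TB = 2.98721e+8 KiB.
2.78574e+9 − 2.98721e+8 ≈ 2.4870e+9 KiB.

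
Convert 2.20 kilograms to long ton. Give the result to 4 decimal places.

1 kg = 0.000984207 long ton.
Thus 2.20 × 0.000984207 ≈ 0.0022 long ton.

0.0022 long tons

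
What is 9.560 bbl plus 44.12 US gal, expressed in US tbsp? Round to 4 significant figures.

114100 US tbsp

9.560 bbl = 102789 US tbsp and 44.12 US gal = 11294.7 US tbsp.
102789 + 11294.7 ≈ 114100 US tbsp.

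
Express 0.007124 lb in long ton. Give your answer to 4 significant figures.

1 lb = 0.000446429 long ton.
So 0.007124 × 0.000446429 ≈ 3.180 × 10^-6 long ton.

3.180 × 10^-6 long tons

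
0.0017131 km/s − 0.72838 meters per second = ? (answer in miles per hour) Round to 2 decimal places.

0.0017131 km/s = 3.83210 mph and 0.72838 m/s = 1.62934 mph.
3.83210 − 1.62934 ≈ 2.20 mph.

2.20 miles per hour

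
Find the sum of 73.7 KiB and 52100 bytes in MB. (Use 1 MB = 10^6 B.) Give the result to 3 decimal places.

0.128 MB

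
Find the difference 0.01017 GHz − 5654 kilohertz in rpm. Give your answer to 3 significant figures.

2.71e+8 rpm

0.01017 GHz = 6.10200e+8 rpm and 5654 kHz = 3.39240e+8 rpm.
6.10200e+8 − 3.39240e+8 ≈ 2.71e+8 rpm.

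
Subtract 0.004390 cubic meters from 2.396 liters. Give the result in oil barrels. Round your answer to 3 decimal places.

2.396 L = 0.0150704 bbl and 0.004390 m³ = 0.0276123 bbl.
0.0150704 − 0.0276123 ≈ -0.013 bbl.

-0.013 oil barrels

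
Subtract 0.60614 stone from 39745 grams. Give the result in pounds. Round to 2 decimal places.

39745 g = 87.6227 lb and 0.60614 st = 8.48596 lb.
87.6227 − 8.48596 ≈ 79.14 lb.

79.14 pounds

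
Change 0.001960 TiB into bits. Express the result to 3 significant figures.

1 TiB = 8.79609e+12 bit.
Then 0.001960 × 8.79609e+12 ≈ 1.72e+10 bit.

1.72e+10 bits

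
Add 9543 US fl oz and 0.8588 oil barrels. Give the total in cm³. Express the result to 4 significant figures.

9543 US fl oz = 282220 cm³ and 0.8588 bbl = 136538 cm³.
282220 + 136538 ≈ 418800 cm³.

418800 cubic centimeters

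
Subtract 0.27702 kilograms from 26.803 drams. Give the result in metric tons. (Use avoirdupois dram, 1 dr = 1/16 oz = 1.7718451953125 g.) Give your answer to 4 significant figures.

26.803 dr = 4.74908 × 10^-5 t and 0.27702 kg = 0.000277020 t.
4.74908 × 10^-5 − 0.000277020 ≈ -0.0002295 t.

-0.0002295 metric tons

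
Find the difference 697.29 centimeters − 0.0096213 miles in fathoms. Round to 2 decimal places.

-4.65 fathom

697.29 cm = 3.81283 fathom and 0.0096213 mi = 8.46674 fathom.
3.81283 − 8.46674 ≈ -4.65 fathom.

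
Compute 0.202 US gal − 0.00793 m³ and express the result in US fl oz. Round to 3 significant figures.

0.202 US gal = 25.8560 US fl oz and 0.00793 m³ = 268.145 US fl oz.
25.8560 − 268.145 ≈ -242 US fl oz.

-242 US fl oz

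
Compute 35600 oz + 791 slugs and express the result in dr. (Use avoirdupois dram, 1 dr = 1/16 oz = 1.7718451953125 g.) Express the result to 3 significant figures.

7.08e+6 drams

35600 oz = 569600 dr and 791 slug = 6.51512e+6 dr.
569600 + 6.51512e+6 ≈ 7.08e+6 dr.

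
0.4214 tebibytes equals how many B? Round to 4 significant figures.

1 tebibyte = 1.09951e+12 B.
Thus 0.4214 × 1.09951e+12 ≈ 4.633e+11 B.

4.633e+11 bytes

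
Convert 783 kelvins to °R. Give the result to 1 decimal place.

1409.4 °R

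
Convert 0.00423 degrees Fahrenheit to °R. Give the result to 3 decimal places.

459.674 °R

°R = °F + 459.67.
Applying the formula gives 459.674 °R.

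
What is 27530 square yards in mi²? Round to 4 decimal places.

1 square yard = 3.22831e-7 mi².
Then 27530 × 3.22831e-7 ≈ 0.0089 mi².

0.0089 square miles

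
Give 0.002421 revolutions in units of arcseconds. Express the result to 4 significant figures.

1 rev = 1.29600 × 10^6 arcseconds.
Thus 0.002421 × 1.29600 × 10^6 ≈ 3138 arcsec.

3138 arcsec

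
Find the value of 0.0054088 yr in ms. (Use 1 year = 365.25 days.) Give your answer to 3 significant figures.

1.71e+8 ms

1 year = 3.15576e+10 ms.
Thus 0.0054088 × 3.15576e+10 ≈ 1.71e+8 ms.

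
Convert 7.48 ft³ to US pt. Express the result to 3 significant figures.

448 US pt

1 cubic foot = 59.8442 US pt.
So 7.48 × 59.8442 ≈ 448 US pt.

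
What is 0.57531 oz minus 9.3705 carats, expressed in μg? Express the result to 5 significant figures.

1.4436 × 10^7 micrograms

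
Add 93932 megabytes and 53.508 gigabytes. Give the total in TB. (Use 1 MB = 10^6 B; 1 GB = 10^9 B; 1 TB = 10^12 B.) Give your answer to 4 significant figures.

0.1474 TB

93932 MB = 0.0939320 TB and 53.508 GB = 0.0535080 TB.
0.0939320 + 0.0535080 ≈ 0.1474 TB.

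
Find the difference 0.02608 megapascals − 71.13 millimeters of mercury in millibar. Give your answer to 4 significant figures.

0.02608 MPa = 260.800 mbar and 71.13 mmHg = 94.8322 mbar.
260.800 − 94.8322 ≈ 166.0 mbar.

166.0 mbar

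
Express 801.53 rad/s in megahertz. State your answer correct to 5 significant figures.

1 rad/s = 1.59155e-7 megahertz.
So 801.53 × 1.59155e-7 ≈ 0.00012757 MHz.

0.00012757 megahertz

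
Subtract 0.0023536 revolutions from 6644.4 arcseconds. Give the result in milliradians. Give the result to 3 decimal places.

6644.4 arcsec = 32.2130 mrad and 0.0023536 rev = 14.7881 mrad.
32.2130 − 14.7881 ≈ 17.425 mrad.

17.425 mrad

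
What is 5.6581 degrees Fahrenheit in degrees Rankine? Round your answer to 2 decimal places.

465.33 degrees Rankine

°R = °F + 459.67.
Applying the formula gives 465.33 °R.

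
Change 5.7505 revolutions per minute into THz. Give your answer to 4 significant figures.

1 revolution per minute = 1.66667e-14 terahertz.
So 5.7505 × 1.66667e-14 ≈ 9.584e-14 THz.

9.584e-14 THz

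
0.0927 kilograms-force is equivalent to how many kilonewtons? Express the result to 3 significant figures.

0.000909 kilonewtons

1 kilogram-force = 0.00980665 kN.
Then 0.0927 × 0.00980665 ≈ 0.000909 kN.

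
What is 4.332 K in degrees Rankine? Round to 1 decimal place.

°R = K × 9/5.
Applying the formula gives 7.8 °R.

7.8 °R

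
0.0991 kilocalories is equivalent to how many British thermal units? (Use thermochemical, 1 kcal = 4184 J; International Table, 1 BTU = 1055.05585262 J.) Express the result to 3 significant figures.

0.393 British thermal units

1 kcal = 3.96567 BTU.
0.0991 × 3.96567 ≈ 0.393 BTU.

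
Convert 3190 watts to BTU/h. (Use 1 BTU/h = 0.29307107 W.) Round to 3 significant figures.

1 watt = 3.41214 BTU per hour.
Then 3190 × 3.41214 ≈ 10900 BTU/h.

10900 BTU per hour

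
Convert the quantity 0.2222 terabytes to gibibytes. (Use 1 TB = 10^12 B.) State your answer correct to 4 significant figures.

206.9 GiB

1 TB = 931.323 GiB.
So 0.2222 × 931.323 ≈ 206.9 GiB.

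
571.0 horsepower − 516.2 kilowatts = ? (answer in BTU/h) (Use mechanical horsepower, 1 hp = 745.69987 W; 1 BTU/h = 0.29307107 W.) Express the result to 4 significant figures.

-308500 BTU per hour

571.0 hp = 1.45287 × 10^6 BTU/h and 516.2 kW = 1.76135 × 10^6 BTU/h.
1.45287 × 10^6 − 1.76135 × 10^6 ≈ -308500 BTU/h.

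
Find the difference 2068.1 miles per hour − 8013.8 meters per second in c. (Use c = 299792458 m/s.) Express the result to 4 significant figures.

2068.1 mph = 3.08388 × 10^-6 c and 8013.8 m/s = 2.67312 × 10^-5 c.
3.08388 × 10^-6 − 2.67312 × 10^-5 ≈ -2.365 × 10^-5 c.

-2.365 × 10^-5 c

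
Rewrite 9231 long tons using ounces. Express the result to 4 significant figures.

3.308e+8 ounces

1 long ton = 35840.0 oz.
Then 9231 × 35840.0 ≈ 3.308e+8 oz.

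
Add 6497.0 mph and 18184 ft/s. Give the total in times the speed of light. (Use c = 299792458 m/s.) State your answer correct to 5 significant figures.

2.8176e-5 times the speed of light

6497.0 mph = 9.68810e-6 c and 18184 ft/s = 1.84877e-5 c.
9.68810e-6 + 1.84877e-5 ≈ 2.8176e-5 c.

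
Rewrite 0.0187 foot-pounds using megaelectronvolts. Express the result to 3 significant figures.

1 foot-pound = 8.46235 × 10^12 MeV.
Thus 0.0187 × 8.46235 × 10^12 ≈ 1.58 × 10^11 MeV.

1.58 × 10^11 megaelectronvolts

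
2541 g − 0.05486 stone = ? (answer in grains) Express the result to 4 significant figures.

33840 gr

2541 g = 39213.6 gr and 0.05486 st = 5376.28 gr.
39213.6 − 5376.28 ≈ 33840 gr.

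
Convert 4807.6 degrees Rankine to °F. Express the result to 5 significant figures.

°R = °F + 459.67.
Applying the formula gives 4347.9 °F.

4347.9 °F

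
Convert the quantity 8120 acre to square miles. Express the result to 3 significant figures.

1 acre = 0.00156250 mi².
Thus 8120 × 0.00156250 ≈ 12.7 mi².

12.7 mi²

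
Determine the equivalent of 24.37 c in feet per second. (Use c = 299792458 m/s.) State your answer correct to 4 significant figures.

1 c = 9.83571e+8 feet per second.
Thus 24.37 × 9.83571e+8 ≈ 2.397e+10 ft/s.

2.397e+10 feet per second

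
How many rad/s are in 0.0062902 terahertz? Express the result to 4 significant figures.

3.952e+10 radians per second

1 THz = 6.28319e+12 rad/s.
Thus 0.0062902 × 6.28319e+12 ≈ 3.952e+10 rad/s.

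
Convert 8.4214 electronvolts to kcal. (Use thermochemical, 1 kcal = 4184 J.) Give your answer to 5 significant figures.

1 eV = 3.82929 × 10^-23 kcal.
8.4214 × 3.82929 × 10^-23 ≈ 3.2248 × 10^-22 kcal.

3.2248 × 10^-22 kilocalories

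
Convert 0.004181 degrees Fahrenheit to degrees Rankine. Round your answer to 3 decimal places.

°R = °F + 459.67.
Applying the formula gives 459.674 °R.

459.674 degrees Rankine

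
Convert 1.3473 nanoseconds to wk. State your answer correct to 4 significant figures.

2.228e-15 weeks

1 nanosecond = 1.65344e-15 weeks.
Thus 1.3473 × 1.65344e-15 ≈ 2.228e-15 wk.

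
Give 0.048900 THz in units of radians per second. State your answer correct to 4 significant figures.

3.072e+11 rad/s

1 THz = 6.28319e+12 radians per second.
0.048900 × 6.28319e+12 ≈ 3.072e+11 rad/s.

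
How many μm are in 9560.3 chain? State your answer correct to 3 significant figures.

1.92 × 10^11 μm

1 chain = 2.01168 × 10^7 micrometers.
Then 9560.3 × 2.01168 × 10^7 ≈ 1.92 × 10^11 μm.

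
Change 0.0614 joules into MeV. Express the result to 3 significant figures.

1 joule = 6.24151 × 10^12 MeV.
0.0614 × 6.24151 × 10^12 ≈ 3.83 × 10^11 MeV.

3.83 × 10^11 megaelectronvolts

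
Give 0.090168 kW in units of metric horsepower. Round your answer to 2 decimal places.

0.12 PS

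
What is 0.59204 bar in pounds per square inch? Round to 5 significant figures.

8.5868 pounds per square inch

1 bar = 14.5038 psi.
Then 0.59204 × 14.5038 ≈ 8.5868 psi.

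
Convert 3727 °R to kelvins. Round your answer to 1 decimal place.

°R = K × 9/5.
Applying the formula gives 2070.6 K.

2070.6 K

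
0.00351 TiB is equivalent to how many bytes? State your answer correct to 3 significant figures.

3.86e+9 B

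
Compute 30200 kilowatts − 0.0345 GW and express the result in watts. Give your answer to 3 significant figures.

-4.30e+6 W

30200 kW = 3.02000e+7 W and 0.0345 GW = 3.45000e+7 W.
3.02000e+7 − 3.45000e+7 ≈ -4.30e+6 W.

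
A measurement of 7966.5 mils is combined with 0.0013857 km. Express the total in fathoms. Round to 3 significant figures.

0.868 fathom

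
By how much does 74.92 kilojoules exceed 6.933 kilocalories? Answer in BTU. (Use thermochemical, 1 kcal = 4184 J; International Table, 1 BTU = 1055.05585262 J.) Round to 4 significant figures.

74.92 kJ = 71.0105 BTU and 6.933 kcal = 27.4940 BTU.
71.0105 − 27.4940 ≈ 43.52 BTU.

43.52 British thermal units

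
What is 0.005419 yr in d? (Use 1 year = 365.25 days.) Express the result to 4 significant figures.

1.979 days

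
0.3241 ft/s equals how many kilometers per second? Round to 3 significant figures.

1 ft/s = 0.000304800 kilometers per second.
So 0.3241 × 0.000304800 ≈ 9.88 × 10^-5 km/s.

9.88 × 10^-5 kilometers per second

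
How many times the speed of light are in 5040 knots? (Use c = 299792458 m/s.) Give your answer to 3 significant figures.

8.65e-6 c

1 knot = 1.71600e-9 c.
Thus 5040 × 1.71600e-9 ≈ 8.65e-6 c.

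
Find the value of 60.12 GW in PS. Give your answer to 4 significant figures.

1 GW = 1.35962e+6 PS.
Then 60.12 × 1.35962e+6 ≈ 8.174e+7 PS.

8.174e+7 PS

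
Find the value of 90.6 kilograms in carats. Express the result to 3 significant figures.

453000 carats

1 kilogram = 5000.00 ct.
Thus 90.6 × 5000.00 ≈ 453000 ct.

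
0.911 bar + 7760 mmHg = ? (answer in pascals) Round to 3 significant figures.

0.911 bar = 91100.0 Pa and 7760 mmHg = 1.03458e+6 Pa.
91100.0 + 1.03458e+6 ≈ 1.13e+6 Pa.

1.13e+6 pascals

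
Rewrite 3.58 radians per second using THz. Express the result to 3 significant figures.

1 radian per second = 1.59155e-13 terahertz.
Thus 3.58 × 1.59155e-13 ≈ 5.70e-13 THz.

5.70e-13 THz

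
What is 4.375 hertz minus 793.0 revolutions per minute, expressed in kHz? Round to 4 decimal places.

-0.0088 kilohertz

4.375 Hz = 0.00437500 kHz and 793.0 rpm = 0.0132167 kHz.
0.00437500 − 0.0132167 ≈ -0.0088 kHz.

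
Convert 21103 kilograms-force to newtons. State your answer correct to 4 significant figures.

206900 newtons

1 kgf = 9.80665 N.
21103 × 9.80665 ≈ 206900 N.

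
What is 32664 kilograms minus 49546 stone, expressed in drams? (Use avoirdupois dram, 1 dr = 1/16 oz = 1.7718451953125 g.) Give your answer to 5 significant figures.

-1.5914e+8 dr

32664 kg = 1.84350e+7 dr and 49546 st = 1.77573e+8 dr.
1.84350e+7 − 1.77573e+8 ≈ -1.5914e+8 dr.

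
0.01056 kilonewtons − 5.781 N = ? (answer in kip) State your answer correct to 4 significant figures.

0.01056 kN = 0.00237398 kip and 5.781 N = 0.00129962 kip.
0.00237398 − 0.00129962 ≈ 0.001074 kip.

0.001074 kip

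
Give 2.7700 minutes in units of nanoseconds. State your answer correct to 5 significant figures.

1.6620e+11 ns

1 min = 6.00000e+10 nanoseconds.
2.7700 × 6.00000e+10 ≈ 1.6620e+11 ns.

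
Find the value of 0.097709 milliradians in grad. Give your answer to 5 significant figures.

0.0062203 gradians

1 mrad = 0.06366198 grad.
Then 0.097709 × 0.06366198 ≈ 0.0062203 grad.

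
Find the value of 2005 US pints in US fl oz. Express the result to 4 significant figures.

32080 US fluid ounces

1 US pint = 16.0000 US fl oz.
Then 2005 × 16.0000 ≈ 32080 US fl oz.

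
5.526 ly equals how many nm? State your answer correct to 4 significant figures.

5.228e+25 nm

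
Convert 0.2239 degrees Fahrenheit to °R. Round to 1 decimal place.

459.9 degrees Rankine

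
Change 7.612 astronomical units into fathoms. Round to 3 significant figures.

6.23 × 10^11 fathom

1 au = 8.18011 × 10^10 fathom.
Thus 7.612 × 8.18011 × 10^10 ≈ 6.23 × 10^11 fathom.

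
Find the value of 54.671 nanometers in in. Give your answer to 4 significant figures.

1 nanometer = 3.93701e-8 in.
So 54.671 × 3.93701e-8 ≈ 2.152e-6 in.

2.152e-6 inches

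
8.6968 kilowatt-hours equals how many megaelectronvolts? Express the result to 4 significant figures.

1 kilowatt-hour = 2.24694e+19 MeV.
Thus 8.6968 × 2.24694e+19 ≈ 1.954e+20 MeV.

1.954e+20 megaelectronvolts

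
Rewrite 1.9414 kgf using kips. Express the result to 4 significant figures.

1 kgf = 0.00220462 kip.
Thus 1.9414 × 0.00220462 ≈ 0.004280 kip.

0.004280 kip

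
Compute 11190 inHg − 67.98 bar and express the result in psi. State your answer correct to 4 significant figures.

4510 psi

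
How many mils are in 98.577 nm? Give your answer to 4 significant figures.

1 nm = 3.93701e-5 mil.
Then 98.577 × 3.93701e-5 ≈ 0.003881 mil.

0.003881 mil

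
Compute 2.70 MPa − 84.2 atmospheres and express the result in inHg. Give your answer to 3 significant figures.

-1720 inches of mercury

2.70 MPa = 797.310 inHg and 84.2 atm = 2519.37 inHg.
797.310 − 2519.37 ≈ -1720 inHg.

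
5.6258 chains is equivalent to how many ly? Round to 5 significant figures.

1.1962 × 10^-14 ly

1 chain = 2.12635 × 10^-15 ly.
Thus 5.6258 × 2.12635 × 10^-15 ≈ 1.1962 × 10^-14 ly.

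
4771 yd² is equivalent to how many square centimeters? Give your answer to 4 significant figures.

3.989 × 10^7 cm²

1 square yard = 8361.27 square centimeters.
4771 × 8361.27 ≈ 3.989 × 10^7 cm².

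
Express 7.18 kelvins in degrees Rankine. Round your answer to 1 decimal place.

12.9 degrees Rankine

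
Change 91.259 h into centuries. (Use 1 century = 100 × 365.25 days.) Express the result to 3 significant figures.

0.000104 century

1 hour = 1.14077e-6 centuries.
91.259 × 1.14077e-6 ≈ 0.000104 century.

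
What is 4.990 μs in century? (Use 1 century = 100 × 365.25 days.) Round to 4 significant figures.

1.581e-15 century

1 μs = 3.16881e-16 centuries.
So 4.990 × 3.16881e-16 ≈ 1.581e-15 century.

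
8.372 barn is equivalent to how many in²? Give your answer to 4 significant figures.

1 barn = 1.55000e-25 in².
8.372 × 1.55000e-25 ≈ 1.298e-24 in².

1.298e-24 in²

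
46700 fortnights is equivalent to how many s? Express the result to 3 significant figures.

5.65e+10 seconds

1 fortnight = 1.20960e+6 s.
Thus 46700 × 1.20960e+6 ≈ 5.65e+10 s.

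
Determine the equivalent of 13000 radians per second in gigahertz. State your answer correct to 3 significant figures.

2.07 × 10^-6 gigahertz

1 radian per second = 1.59155 × 10^-10 gigahertz.
So 13000 × 1.59155 × 10^-10 ≈ 2.07 × 10^-6 GHz.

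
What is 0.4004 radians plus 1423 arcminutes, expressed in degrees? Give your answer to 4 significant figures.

46.66 degrees

0.4004 rad = 22.9412 ° and 1423 arcmin = 23.7167 °.
22.9412 + 23.7167 ≈ 46.66 °.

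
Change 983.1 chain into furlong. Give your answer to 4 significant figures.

98.31 furlongs

1 chain = 0.100000 furlongs.
Thus 983.1 × 0.100000 ≈ 98.31 furlong.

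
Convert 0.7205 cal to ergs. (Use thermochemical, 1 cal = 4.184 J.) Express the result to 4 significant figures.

3.015 × 10^7 ergs

1 cal = 4.18400 × 10^7 erg.
Thus 0.7205 × 4.18400 × 10^7 ≈ 3.015 × 10^7 erg.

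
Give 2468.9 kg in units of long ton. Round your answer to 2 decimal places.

2.43 long tons

1 kilogram = 0.000984207 long ton.
Thus 2468.9 × 0.000984207 ≈ 2.43 long ton.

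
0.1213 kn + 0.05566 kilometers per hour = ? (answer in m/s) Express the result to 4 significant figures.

0.07786 m/s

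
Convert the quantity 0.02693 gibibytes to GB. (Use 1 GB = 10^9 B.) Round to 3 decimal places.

0.029 GB

1 GiB = 1.07374 gigabytes.
So 0.02693 × 1.07374 ≈ 0.029 GB.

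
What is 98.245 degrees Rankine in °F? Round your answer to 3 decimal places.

-361.425 °F

°R = °F + 459.67.
Applying the formula gives -361.425 °F.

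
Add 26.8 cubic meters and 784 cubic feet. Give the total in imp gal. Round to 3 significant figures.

26.8 m³ = 5895.18 imp gal and 784 ft³ = 4883.41 imp gal.
5895.18 + 4883.41 ≈ 10800 imp gal.

10800 imp gal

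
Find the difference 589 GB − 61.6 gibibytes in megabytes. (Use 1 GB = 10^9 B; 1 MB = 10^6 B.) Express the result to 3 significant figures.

523000 MB

589 GB = 589000 MB and 61.6 GiB = 66142.5 MB.
589000 − 66142.5 ≈ 523000 MB.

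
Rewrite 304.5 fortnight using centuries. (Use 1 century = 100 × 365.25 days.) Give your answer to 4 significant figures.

1 fortnight = 0.000383299 century.
So 304.5 × 0.000383299 ≈ 0.1167 century.

0.1167 century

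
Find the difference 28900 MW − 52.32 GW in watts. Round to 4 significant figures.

-2.342e+10 watts

28900 MW = 2.89000e+10 W and 52.32 GW = 5.23200e+10 W.
2.89000e+10 − 5.23200e+10 ≈ -2.342e+10 W.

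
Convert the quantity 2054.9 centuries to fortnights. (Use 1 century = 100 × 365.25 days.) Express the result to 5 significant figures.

5.3611e+6 fortnight

1 century = 2608.93 fortnight.
Then 2054.9 × 2608.93 ≈ 5.3611e+6 fortnight.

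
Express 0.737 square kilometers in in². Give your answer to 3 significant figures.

1.14e+9 in²

1 km² = 1.55000e+9 in².
0.737 × 1.55000e+9 ≈ 1.14e+9 in².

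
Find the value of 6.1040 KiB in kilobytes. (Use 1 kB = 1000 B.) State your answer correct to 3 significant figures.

6.25 kB

1 KiB = 1.02400 kilobytes.
Thus 6.1040 × 1.02400 ≈ 6.25 kB.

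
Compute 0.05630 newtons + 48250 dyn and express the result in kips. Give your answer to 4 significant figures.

0.0001211 kip

0.05630 N = 1.26567 × 10^-5 kip and 48250 dyn = 0.000108470 kip.
1.26567 × 10^-5 + 0.000108470 ≈ 0.0001211 kip.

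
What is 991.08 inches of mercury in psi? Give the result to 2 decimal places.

486.77 pounds per square inch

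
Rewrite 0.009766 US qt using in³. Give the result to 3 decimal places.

1 US qt = 57.7500 in³.
So 0.009766 × 57.7500 ≈ 0.564 in³.

0.564 in³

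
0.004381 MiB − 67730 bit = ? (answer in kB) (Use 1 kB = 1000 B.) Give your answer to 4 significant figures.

0.004381 MiB = 4.59381 kB and 67730 bit = 8.46625 kB.
4.59381 − 8.46625 ≈ -3.872 kB.

-3.872 kB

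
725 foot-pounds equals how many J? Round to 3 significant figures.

1 foot-pound = 1.35582 joules.
Thus 725 × 1.35582 ≈ 983 J.

983 J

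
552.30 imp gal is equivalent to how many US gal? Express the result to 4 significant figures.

1 imperial gallon = 1.20095 US gal.
552.30 × 1.20095 ≈ 663.3 US gal.

663.3 US gal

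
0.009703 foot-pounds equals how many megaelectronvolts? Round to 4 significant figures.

1 ft·lbf = 8.46235 × 10^12 MeV.
Thus 0.009703 × 8.46235 × 10^12 ≈ 8.211 × 10^10 MeV.

8.211 × 10^10 megaelectronvolts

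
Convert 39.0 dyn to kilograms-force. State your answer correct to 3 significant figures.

1 dyne = 1.01972 × 10^-6 kgf.
Thus 39.0 × 1.01972 × 10^-6 ≈ 3.98 × 10^-5 kgf.

3.98 × 10^-5 kgf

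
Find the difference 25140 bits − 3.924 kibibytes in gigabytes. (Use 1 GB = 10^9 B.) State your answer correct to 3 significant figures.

-8.76 × 10^-7 gigabytes

25140 bit = 3.14250 × 10^-6 GB and 3.924 KiB = 4.01818 × 10^-6 GB.
3.14250 × 10^-6 − 4.01818 × 10^-6 ≈ -8.76 × 10^-7 GB.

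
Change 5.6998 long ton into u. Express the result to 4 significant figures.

1 long ton = 6.11878 × 10^29 atomic mass units.
So 5.6998 × 6.11878 × 10^29 ≈ 3.488 × 10^30 u.

3.488 × 10^30 atomic mass units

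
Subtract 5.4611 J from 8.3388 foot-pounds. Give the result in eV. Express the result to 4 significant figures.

8.3388 ft·lbf = 7.05658e+19 eV and 5.4611 J = 3.40855e+19 eV.
7.05658e+19 − 3.40855e+19 ≈ 3.648e+19 eV.

3.648e+19 eV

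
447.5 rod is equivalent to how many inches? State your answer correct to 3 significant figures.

88600 in

1 rod = 198.000 inches.
447.5 × 198.000 ≈ 88600 in.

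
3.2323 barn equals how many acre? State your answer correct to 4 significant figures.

7.987e-32 acre

1 barn = 2.47105e-32 acre.
Thus 3.2323 × 2.47105e-32 ≈ 7.987e-32 acre.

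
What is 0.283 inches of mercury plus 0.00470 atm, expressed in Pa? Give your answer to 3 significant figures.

1430 Pa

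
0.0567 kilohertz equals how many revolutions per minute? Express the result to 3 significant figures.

1 kHz = 60000.0 rpm.
0.0567 × 60000.0 ≈ 3400 rpm.

3400 revolutions per minute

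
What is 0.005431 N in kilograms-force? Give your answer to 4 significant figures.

0.0005538 kgf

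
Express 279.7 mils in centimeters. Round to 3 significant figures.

0.710 centimeters

1 mil = 0.00254000 cm.
Then 279.7 × 0.00254000 ≈ 0.710 cm.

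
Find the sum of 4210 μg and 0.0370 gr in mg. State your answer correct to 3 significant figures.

4210 μg = 4.21000 mg and 0.0370 gr = 2.39756 mg.
4.21000 + 2.39756 ≈ 6.61 mg.

6.61 mg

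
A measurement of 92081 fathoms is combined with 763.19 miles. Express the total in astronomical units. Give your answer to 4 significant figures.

9.336e-6 astronomical units

92081 fathom = 1.12567e-6 au and 763.19 mi = 8.21025e-6 au.
1.12567e-6 + 8.21025e-6 ≈ 9.336e-6 au.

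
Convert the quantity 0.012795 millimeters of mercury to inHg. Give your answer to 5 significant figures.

0.00050374 inHg

1 mmHg = 0.0393701 inHg.
Thus 0.012795 × 0.0393701 ≈ 0.00050374 inHg.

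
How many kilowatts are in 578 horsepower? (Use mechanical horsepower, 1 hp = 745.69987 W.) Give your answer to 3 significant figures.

431 kW

1 hp = 0.745700 kW.
578 × 0.745700 ≈ 431 kW.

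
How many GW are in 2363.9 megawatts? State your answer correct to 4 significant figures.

1 megawatt = 0.00100000 gigawatts.
Then 2363.9 × 0.00100000 ≈ 2.364 GW.

2.364 gigawatts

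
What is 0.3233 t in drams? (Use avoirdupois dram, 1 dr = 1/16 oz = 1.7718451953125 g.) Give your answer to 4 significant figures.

182500 drams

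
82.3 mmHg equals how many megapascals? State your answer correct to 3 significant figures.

0.0110 megapascals

1 mmHg = 0.000133322 MPa.
Thus 82.3 × 0.000133322 ≈ 0.0110 MPa.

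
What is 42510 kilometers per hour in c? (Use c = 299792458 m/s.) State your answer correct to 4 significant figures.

3.939 × 10^-5 times the speed of light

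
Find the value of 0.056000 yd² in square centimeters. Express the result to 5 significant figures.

1 yd² = 8361.27 cm².
Then 0.056000 × 8361.27 ≈ 468.23 cm².

468.23 square centimeters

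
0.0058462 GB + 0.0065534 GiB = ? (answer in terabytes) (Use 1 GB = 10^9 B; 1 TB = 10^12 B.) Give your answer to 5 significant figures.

0.0058462 GB = 5.84620 × 10^-6 TB and 0.0065534 GiB = 7.03666 × 10^-6 TB.
5.84620 × 10^-6 + 7.03666 × 10^-6 ≈ 1.2883 × 10^-5 TB.

1.2883 × 10^-5 terabytes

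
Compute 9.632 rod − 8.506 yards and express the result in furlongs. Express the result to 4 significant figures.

9.632 rod = 0.240800 furlong and 8.506 yd = 0.0386636 furlong.
0.240800 − 0.0386636 ≈ 0.2021 furlong.

0.2021 furlong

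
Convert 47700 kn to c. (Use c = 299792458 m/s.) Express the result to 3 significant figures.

1 kn = 1.71600 × 10^-9 times the speed of light.
Then 47700 × 1.71600 × 10^-9 ≈ 8.19 × 10^-5 c.

8.19 × 10^-5 times the speed of light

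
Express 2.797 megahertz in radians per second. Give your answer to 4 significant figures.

1 megahertz = 6.28319 × 10^6 rad/s.
Then 2.797 × 6.28319 × 10^6 ≈ 1.757 × 10^7 rad/s.

1.757 × 10^7 rad/s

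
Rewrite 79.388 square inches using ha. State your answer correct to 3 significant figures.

1 in² = 6.45160 × 10^-8 ha.
Thus 79.388 × 6.45160 × 10^-8 ≈ 5.12 × 10^-6 ha.

5.12 × 10^-6 hectares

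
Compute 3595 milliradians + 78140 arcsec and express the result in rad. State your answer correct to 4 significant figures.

3595 mrad = 3.59500 rad and 78140 arcsec = 0.378833 rad.
3.59500 + 0.378833 ≈ 3.974 rad.

3.974 rad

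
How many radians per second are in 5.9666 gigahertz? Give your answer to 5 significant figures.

1 GHz = 6.28319 × 10^9 radians per second.
Then 5.9666 × 6.28319 × 10^9 ≈ 3.7489 × 10^10 rad/s.

3.7489 × 10^10 rad/s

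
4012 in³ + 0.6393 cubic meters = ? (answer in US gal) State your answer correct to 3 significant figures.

186 US gallons

4012 in³ = 17.3680 US gal and 0.6393 m³ = 168.885 US gal.
17.3680 + 168.885 ≈ 186 US gal.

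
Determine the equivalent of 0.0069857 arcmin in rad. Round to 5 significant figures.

1 arcminute = 0.000290888 rad.
So 0.0069857 × 0.000290888 ≈ 2.0321e-6 rad.

2.0321e-6 radians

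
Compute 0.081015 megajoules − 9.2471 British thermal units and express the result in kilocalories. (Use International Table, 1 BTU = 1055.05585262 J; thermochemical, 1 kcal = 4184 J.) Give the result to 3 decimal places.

0.081015 MJ = 19.3630 kcal and 9.2471 BTU = 2.33179 kcal.
19.3630 − 2.33179 ≈ 17.031 kcal.

17.031 kcal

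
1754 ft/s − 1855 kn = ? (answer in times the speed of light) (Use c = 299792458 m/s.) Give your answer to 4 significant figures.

-1.400 × 10^-6 times the speed of light

1754 ft/s = 1.78330 × 10^-6 c and 1855 kn = 3.18318 × 10^-6 c.
1.78330 × 10^-6 − 3.18318 × 10^-6 ≈ -1.400 × 10^-6 c.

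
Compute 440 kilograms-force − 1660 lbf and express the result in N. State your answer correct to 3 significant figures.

440 kgf = 4314.93 N and 1660 lbf = 7384.05 N.
4314.93 − 7384.05 ≈ -3070 N.

-3070 newtons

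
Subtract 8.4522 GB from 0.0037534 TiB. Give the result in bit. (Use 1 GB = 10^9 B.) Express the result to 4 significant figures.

-3.460 × 10^10 bits

0.0037534 TiB = 3.30153 × 10^10 bit and 8.4522 GB = 6.76176 × 10^10 bit.
3.30153 × 10^10 − 6.76176 × 10^10 ≈ -3.460 × 10^10 bit.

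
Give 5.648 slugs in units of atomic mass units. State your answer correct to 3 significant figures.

4.96e+28 u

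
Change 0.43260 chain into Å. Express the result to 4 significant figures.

1 chain = 2.01168e+11 Å.
So 0.43260 × 2.01168e+11 ≈ 8.703e+10 Å.

8.703e+10 angstroms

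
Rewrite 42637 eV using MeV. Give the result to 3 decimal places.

0.043 megaelectronvolts

1 eV = 1.00000e-6 MeV.
Thus 42637 × 1.00000e-6 ≈ 0.043 MeV.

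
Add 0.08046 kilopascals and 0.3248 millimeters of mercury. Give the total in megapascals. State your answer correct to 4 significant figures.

0.0001238 megapascals

0.08046 kPa = 8.04600e-5 MPa and 0.3248 mmHg = 4.33031e-5 MPa.
8.04600e-5 + 4.33031e-5 ≈ 0.0001238 MPa.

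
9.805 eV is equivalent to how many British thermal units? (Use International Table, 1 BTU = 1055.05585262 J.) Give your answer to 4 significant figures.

1.489e-21 BTU

1 eV = 1.51857e-22 British thermal units.
Thus 9.805 × 1.51857e-22 ≈ 1.489e-21 BTU.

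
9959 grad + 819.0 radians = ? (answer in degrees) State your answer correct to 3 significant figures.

9959 grad = 8963.10 ° and 819.0 rad = 46925.2 °.
8963.10 + 46925.2 ≈ 55900 °.

55900 °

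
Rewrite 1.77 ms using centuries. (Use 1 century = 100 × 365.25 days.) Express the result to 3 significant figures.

5.61e-13 centuries

1 ms = 3.16881e-13 centuries.
Thus 1.77 × 3.16881e-13 ≈ 5.61e-13 century.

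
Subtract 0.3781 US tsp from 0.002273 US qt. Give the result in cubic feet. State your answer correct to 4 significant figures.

1.015 × 10^-5 ft³

0.002273 US qt = 7.59640 × 10^-5 ft³ and 0.3781 US tsp = 6.58133 × 10^-5 ft³.
7.59640 × 10^-5 − 6.58133 × 10^-5 ≈ 1.015 × 10^-5 ft³.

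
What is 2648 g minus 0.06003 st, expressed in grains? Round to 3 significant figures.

2648 g = 40864.9 gr and 0.06003 st = 5882.94 gr.
40864.9 − 5882.94 ≈ 35000 gr.

35000 gr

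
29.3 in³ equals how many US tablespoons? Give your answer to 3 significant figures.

32.5 US tablespoons

1 cubic inch = 1.10823 US tablespoons.
Then 29.3 × 1.10823 ≈ 32.5 US tbsp.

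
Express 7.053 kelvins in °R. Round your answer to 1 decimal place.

°R = K × 9/5.
Applying the formula gives 12.7 °R.

12.7 °R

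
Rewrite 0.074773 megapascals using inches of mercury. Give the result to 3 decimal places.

22.080 inHg

1 megapascal = 295.300 inches of mercury.
So 0.074773 × 295.300 ≈ 22.080 inHg.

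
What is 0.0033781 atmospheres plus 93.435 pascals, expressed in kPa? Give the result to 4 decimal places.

0.0033781 atm = 0.342286 kPa and 93.435 Pa = 0.0934350 kPa.
0.342286 + 0.0934350 ≈ 0.4357 kPa.

0.4357 kPa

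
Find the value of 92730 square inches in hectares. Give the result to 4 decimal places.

0.0060 ha

1 square inch = 6.45160e-8 hectares.
So 92730 × 6.45160e-8 ≈ 0.0060 ha.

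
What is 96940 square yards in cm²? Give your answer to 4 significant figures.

8.105e+8 cm²

1 yd² = 8361.27 cm².
96940 × 8361.27 ≈ 8.105e+8 cm².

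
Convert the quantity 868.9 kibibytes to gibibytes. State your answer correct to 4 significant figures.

0.0008286 gibibytes

1 KiB = 9.53674 × 10^-7 GiB.
868.9 × 9.53674 × 10^-7 ≈ 0.0008286 GiB.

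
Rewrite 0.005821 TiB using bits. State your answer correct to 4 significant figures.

1 TiB = 8.79609e+12 bit.
Thus 0.005821 × 8.79609e+12 ≈ 5.120e+10 bit.

5.120e+10 bit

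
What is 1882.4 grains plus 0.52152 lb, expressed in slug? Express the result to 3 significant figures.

0.0246 slugs

1882.4 gr = 0.00835811 slug and 0.52152 lb = 0.0162093 slug.
0.00835811 + 0.0162093 ≈ 0.0246 slug.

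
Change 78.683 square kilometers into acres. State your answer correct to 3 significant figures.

1 square kilometer = 247.105 acre.
78.683 × 247.105 ≈ 19400 acre.

19400 acre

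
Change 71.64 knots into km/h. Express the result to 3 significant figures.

133 km/h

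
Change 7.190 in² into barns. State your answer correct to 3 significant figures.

4.64 × 10^25 barn

1 in² = 6.45160 × 10^24 barns.
7.190 × 6.45160 × 10^24 ≈ 4.64 × 10^25 barn.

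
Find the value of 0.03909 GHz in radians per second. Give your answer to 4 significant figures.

1 GHz = 6.28319 × 10^9 rad/s.
So 0.03909 × 6.28319 × 10^9 ≈ 2.456 × 10^8 rad/s.

2.456 × 10^8 radians per second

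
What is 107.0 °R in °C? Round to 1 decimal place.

-213.7 °C

°R = (°C + 273.15) × 9/5.
Applying the formula gives -213.7 °C.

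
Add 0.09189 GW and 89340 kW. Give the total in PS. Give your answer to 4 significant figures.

246400 metric horsepower

0.09189 GW = 124936 PS and 89340 kW = 121469 PS.
124936 + 121469 ≈ 246400 PS.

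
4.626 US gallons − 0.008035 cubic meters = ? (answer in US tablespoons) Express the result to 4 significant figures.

4.626 US gal = 1184.26 US tbsp and 0.008035 m³ = 543.391 US tbsp.
1184.26 − 543.391 ≈ 640.9 US tbsp.

640.9 US tbsp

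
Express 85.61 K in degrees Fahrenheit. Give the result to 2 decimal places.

K = (°F + 459.67) × 5/9.
Applying the formula gives -305.57 °F.

-305.57 °F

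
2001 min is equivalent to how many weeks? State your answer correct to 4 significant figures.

0.1985 wk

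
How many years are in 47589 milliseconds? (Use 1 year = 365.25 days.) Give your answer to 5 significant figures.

1 millisecond = 3.16881 × 10^-11 years.
47589 × 3.16881 × 10^-11 ≈ 1.5080 × 10^-6 yr.

1.5080 × 10^-6 yr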